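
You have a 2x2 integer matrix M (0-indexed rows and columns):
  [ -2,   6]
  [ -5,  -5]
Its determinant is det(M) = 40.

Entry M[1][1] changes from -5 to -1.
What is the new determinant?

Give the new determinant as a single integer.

Answer: 32

Derivation:
det is linear in row 1: changing M[1][1] by delta changes det by delta * cofactor(1,1).
Cofactor C_11 = (-1)^(1+1) * minor(1,1) = -2
Entry delta = -1 - -5 = 4
Det delta = 4 * -2 = -8
New det = 40 + -8 = 32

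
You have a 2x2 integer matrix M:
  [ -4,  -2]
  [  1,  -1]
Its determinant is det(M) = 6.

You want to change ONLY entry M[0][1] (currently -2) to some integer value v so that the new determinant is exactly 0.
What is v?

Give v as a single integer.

det is linear in entry M[0][1]: det = old_det + (v - -2) * C_01
Cofactor C_01 = -1
Want det = 0: 6 + (v - -2) * -1 = 0
  (v - -2) = -6 / -1 = 6
  v = -2 + (6) = 4

Answer: 4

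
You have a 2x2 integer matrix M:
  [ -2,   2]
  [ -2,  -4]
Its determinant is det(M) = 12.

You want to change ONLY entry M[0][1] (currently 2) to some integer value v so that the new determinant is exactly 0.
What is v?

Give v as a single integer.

det is linear in entry M[0][1]: det = old_det + (v - 2) * C_01
Cofactor C_01 = 2
Want det = 0: 12 + (v - 2) * 2 = 0
  (v - 2) = -12 / 2 = -6
  v = 2 + (-6) = -4

Answer: -4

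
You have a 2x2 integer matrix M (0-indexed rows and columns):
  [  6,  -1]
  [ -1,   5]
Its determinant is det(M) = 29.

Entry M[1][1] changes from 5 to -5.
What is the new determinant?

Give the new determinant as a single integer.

Answer: -31

Derivation:
det is linear in row 1: changing M[1][1] by delta changes det by delta * cofactor(1,1).
Cofactor C_11 = (-1)^(1+1) * minor(1,1) = 6
Entry delta = -5 - 5 = -10
Det delta = -10 * 6 = -60
New det = 29 + -60 = -31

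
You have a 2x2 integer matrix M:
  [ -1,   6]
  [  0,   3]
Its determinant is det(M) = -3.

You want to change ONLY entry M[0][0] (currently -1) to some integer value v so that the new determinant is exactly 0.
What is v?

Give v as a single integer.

Answer: 0

Derivation:
det is linear in entry M[0][0]: det = old_det + (v - -1) * C_00
Cofactor C_00 = 3
Want det = 0: -3 + (v - -1) * 3 = 0
  (v - -1) = 3 / 3 = 1
  v = -1 + (1) = 0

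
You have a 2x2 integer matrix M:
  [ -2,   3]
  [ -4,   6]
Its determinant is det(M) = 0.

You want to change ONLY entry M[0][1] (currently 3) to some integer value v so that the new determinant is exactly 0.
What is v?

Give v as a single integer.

Answer: 3

Derivation:
det is linear in entry M[0][1]: det = old_det + (v - 3) * C_01
Cofactor C_01 = 4
Want det = 0: 0 + (v - 3) * 4 = 0
  (v - 3) = 0 / 4 = 0
  v = 3 + (0) = 3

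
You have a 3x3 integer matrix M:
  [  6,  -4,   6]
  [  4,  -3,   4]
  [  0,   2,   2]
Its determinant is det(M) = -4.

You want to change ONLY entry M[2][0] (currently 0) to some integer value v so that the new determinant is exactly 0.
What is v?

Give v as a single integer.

det is linear in entry M[2][0]: det = old_det + (v - 0) * C_20
Cofactor C_20 = 2
Want det = 0: -4 + (v - 0) * 2 = 0
  (v - 0) = 4 / 2 = 2
  v = 0 + (2) = 2

Answer: 2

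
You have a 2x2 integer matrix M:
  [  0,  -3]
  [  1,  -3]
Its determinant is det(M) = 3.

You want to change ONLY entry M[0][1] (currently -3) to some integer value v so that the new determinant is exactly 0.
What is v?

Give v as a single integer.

Answer: 0

Derivation:
det is linear in entry M[0][1]: det = old_det + (v - -3) * C_01
Cofactor C_01 = -1
Want det = 0: 3 + (v - -3) * -1 = 0
  (v - -3) = -3 / -1 = 3
  v = -3 + (3) = 0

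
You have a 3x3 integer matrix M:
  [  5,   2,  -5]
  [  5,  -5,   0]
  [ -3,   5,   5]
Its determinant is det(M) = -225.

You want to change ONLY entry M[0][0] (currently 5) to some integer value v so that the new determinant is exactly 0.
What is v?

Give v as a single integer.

Answer: -4

Derivation:
det is linear in entry M[0][0]: det = old_det + (v - 5) * C_00
Cofactor C_00 = -25
Want det = 0: -225 + (v - 5) * -25 = 0
  (v - 5) = 225 / -25 = -9
  v = 5 + (-9) = -4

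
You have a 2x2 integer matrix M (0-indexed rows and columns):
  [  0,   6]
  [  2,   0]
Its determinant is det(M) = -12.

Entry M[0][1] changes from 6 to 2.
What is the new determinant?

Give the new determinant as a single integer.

det is linear in row 0: changing M[0][1] by delta changes det by delta * cofactor(0,1).
Cofactor C_01 = (-1)^(0+1) * minor(0,1) = -2
Entry delta = 2 - 6 = -4
Det delta = -4 * -2 = 8
New det = -12 + 8 = -4

Answer: -4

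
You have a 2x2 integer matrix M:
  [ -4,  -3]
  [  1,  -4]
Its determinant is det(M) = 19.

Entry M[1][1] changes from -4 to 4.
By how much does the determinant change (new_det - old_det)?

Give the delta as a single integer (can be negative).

Answer: -32

Derivation:
Cofactor C_11 = -4
Entry delta = 4 - -4 = 8
Det delta = entry_delta * cofactor = 8 * -4 = -32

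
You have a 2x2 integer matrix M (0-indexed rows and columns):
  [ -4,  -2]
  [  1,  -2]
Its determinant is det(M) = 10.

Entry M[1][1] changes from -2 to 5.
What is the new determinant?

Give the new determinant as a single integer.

det is linear in row 1: changing M[1][1] by delta changes det by delta * cofactor(1,1).
Cofactor C_11 = (-1)^(1+1) * minor(1,1) = -4
Entry delta = 5 - -2 = 7
Det delta = 7 * -4 = -28
New det = 10 + -28 = -18

Answer: -18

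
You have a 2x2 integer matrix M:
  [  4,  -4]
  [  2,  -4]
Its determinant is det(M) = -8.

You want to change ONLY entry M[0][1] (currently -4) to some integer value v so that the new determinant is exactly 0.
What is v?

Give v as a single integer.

det is linear in entry M[0][1]: det = old_det + (v - -4) * C_01
Cofactor C_01 = -2
Want det = 0: -8 + (v - -4) * -2 = 0
  (v - -4) = 8 / -2 = -4
  v = -4 + (-4) = -8

Answer: -8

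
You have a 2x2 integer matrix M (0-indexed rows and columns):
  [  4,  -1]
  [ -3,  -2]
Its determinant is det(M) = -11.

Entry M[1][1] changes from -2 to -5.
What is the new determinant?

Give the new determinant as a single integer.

Answer: -23

Derivation:
det is linear in row 1: changing M[1][1] by delta changes det by delta * cofactor(1,1).
Cofactor C_11 = (-1)^(1+1) * minor(1,1) = 4
Entry delta = -5 - -2 = -3
Det delta = -3 * 4 = -12
New det = -11 + -12 = -23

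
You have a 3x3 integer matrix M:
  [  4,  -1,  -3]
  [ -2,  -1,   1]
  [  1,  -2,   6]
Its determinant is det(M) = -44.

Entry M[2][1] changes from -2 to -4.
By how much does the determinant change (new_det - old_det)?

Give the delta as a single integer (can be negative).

Cofactor C_21 = 2
Entry delta = -4 - -2 = -2
Det delta = entry_delta * cofactor = -2 * 2 = -4

Answer: -4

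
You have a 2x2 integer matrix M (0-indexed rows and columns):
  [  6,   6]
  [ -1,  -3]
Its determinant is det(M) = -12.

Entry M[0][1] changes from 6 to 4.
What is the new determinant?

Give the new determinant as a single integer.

Answer: -14

Derivation:
det is linear in row 0: changing M[0][1] by delta changes det by delta * cofactor(0,1).
Cofactor C_01 = (-1)^(0+1) * minor(0,1) = 1
Entry delta = 4 - 6 = -2
Det delta = -2 * 1 = -2
New det = -12 + -2 = -14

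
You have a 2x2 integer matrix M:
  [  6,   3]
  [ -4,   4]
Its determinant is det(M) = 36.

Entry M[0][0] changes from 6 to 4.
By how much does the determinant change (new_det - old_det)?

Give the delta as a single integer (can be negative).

Cofactor C_00 = 4
Entry delta = 4 - 6 = -2
Det delta = entry_delta * cofactor = -2 * 4 = -8

Answer: -8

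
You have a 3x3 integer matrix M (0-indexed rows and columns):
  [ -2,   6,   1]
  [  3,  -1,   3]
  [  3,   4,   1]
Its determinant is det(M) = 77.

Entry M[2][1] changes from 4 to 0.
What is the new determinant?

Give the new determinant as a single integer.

det is linear in row 2: changing M[2][1] by delta changes det by delta * cofactor(2,1).
Cofactor C_21 = (-1)^(2+1) * minor(2,1) = 9
Entry delta = 0 - 4 = -4
Det delta = -4 * 9 = -36
New det = 77 + -36 = 41

Answer: 41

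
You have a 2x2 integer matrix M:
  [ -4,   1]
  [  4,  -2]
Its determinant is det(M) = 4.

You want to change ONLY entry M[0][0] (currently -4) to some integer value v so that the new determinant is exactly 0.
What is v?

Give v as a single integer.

Answer: -2

Derivation:
det is linear in entry M[0][0]: det = old_det + (v - -4) * C_00
Cofactor C_00 = -2
Want det = 0: 4 + (v - -4) * -2 = 0
  (v - -4) = -4 / -2 = 2
  v = -4 + (2) = -2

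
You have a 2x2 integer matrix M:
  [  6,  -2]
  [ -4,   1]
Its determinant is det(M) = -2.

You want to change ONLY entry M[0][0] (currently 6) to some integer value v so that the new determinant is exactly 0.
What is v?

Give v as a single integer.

Answer: 8

Derivation:
det is linear in entry M[0][0]: det = old_det + (v - 6) * C_00
Cofactor C_00 = 1
Want det = 0: -2 + (v - 6) * 1 = 0
  (v - 6) = 2 / 1 = 2
  v = 6 + (2) = 8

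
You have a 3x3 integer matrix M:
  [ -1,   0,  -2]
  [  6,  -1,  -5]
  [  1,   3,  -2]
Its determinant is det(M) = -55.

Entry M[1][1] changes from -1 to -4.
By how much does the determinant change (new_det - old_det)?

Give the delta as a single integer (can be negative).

Cofactor C_11 = 4
Entry delta = -4 - -1 = -3
Det delta = entry_delta * cofactor = -3 * 4 = -12

Answer: -12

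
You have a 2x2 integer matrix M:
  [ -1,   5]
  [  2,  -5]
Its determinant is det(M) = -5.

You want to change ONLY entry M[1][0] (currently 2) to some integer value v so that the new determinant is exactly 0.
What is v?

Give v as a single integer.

det is linear in entry M[1][0]: det = old_det + (v - 2) * C_10
Cofactor C_10 = -5
Want det = 0: -5 + (v - 2) * -5 = 0
  (v - 2) = 5 / -5 = -1
  v = 2 + (-1) = 1

Answer: 1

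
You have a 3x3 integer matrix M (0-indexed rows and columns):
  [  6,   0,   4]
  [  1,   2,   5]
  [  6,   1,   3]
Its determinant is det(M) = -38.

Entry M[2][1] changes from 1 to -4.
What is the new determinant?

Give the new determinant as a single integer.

det is linear in row 2: changing M[2][1] by delta changes det by delta * cofactor(2,1).
Cofactor C_21 = (-1)^(2+1) * minor(2,1) = -26
Entry delta = -4 - 1 = -5
Det delta = -5 * -26 = 130
New det = -38 + 130 = 92

Answer: 92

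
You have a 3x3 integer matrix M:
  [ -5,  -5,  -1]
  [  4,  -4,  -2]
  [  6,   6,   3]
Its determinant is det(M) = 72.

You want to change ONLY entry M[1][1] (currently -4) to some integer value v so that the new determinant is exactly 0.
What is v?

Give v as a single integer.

Answer: 4

Derivation:
det is linear in entry M[1][1]: det = old_det + (v - -4) * C_11
Cofactor C_11 = -9
Want det = 0: 72 + (v - -4) * -9 = 0
  (v - -4) = -72 / -9 = 8
  v = -4 + (8) = 4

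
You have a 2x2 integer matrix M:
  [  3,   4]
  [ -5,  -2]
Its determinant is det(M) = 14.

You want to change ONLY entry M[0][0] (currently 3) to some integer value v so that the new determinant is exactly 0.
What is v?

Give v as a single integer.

det is linear in entry M[0][0]: det = old_det + (v - 3) * C_00
Cofactor C_00 = -2
Want det = 0: 14 + (v - 3) * -2 = 0
  (v - 3) = -14 / -2 = 7
  v = 3 + (7) = 10

Answer: 10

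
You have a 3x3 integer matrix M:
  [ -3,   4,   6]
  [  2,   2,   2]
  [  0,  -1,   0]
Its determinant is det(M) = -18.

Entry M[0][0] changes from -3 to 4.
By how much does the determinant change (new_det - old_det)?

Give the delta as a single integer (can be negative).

Answer: 14

Derivation:
Cofactor C_00 = 2
Entry delta = 4 - -3 = 7
Det delta = entry_delta * cofactor = 7 * 2 = 14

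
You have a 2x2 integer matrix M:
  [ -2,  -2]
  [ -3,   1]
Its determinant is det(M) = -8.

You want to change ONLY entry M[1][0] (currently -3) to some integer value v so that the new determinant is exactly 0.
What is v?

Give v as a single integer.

Answer: 1

Derivation:
det is linear in entry M[1][0]: det = old_det + (v - -3) * C_10
Cofactor C_10 = 2
Want det = 0: -8 + (v - -3) * 2 = 0
  (v - -3) = 8 / 2 = 4
  v = -3 + (4) = 1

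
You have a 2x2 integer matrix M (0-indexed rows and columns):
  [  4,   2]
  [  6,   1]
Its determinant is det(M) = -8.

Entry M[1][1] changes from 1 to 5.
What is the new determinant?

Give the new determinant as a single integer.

det is linear in row 1: changing M[1][1] by delta changes det by delta * cofactor(1,1).
Cofactor C_11 = (-1)^(1+1) * minor(1,1) = 4
Entry delta = 5 - 1 = 4
Det delta = 4 * 4 = 16
New det = -8 + 16 = 8

Answer: 8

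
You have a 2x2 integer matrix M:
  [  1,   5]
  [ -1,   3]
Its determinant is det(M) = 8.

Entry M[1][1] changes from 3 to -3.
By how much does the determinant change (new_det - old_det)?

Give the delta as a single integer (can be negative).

Cofactor C_11 = 1
Entry delta = -3 - 3 = -6
Det delta = entry_delta * cofactor = -6 * 1 = -6

Answer: -6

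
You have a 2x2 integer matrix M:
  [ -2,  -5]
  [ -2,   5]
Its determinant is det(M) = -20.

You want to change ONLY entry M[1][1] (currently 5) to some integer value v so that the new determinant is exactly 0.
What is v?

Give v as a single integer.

det is linear in entry M[1][1]: det = old_det + (v - 5) * C_11
Cofactor C_11 = -2
Want det = 0: -20 + (v - 5) * -2 = 0
  (v - 5) = 20 / -2 = -10
  v = 5 + (-10) = -5

Answer: -5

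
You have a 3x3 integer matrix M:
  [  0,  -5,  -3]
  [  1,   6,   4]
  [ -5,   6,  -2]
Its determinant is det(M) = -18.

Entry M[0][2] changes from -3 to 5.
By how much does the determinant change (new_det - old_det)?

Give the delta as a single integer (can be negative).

Answer: 288

Derivation:
Cofactor C_02 = 36
Entry delta = 5 - -3 = 8
Det delta = entry_delta * cofactor = 8 * 36 = 288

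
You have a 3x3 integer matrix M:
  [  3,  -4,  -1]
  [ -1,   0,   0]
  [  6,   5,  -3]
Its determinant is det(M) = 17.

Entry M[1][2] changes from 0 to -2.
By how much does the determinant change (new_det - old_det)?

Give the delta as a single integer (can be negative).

Answer: 78

Derivation:
Cofactor C_12 = -39
Entry delta = -2 - 0 = -2
Det delta = entry_delta * cofactor = -2 * -39 = 78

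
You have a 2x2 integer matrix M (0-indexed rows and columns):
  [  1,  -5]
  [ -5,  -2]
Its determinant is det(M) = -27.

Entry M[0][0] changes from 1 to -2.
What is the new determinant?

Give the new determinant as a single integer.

Answer: -21

Derivation:
det is linear in row 0: changing M[0][0] by delta changes det by delta * cofactor(0,0).
Cofactor C_00 = (-1)^(0+0) * minor(0,0) = -2
Entry delta = -2 - 1 = -3
Det delta = -3 * -2 = 6
New det = -27 + 6 = -21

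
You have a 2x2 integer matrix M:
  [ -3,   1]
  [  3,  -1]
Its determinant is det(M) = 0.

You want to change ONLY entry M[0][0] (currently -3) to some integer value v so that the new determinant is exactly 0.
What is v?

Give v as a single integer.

det is linear in entry M[0][0]: det = old_det + (v - -3) * C_00
Cofactor C_00 = -1
Want det = 0: 0 + (v - -3) * -1 = 0
  (v - -3) = 0 / -1 = 0
  v = -3 + (0) = -3

Answer: -3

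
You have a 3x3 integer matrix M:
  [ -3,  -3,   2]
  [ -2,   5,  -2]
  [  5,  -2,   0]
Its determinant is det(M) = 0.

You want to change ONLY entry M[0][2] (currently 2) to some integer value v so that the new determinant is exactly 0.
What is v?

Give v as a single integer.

det is linear in entry M[0][2]: det = old_det + (v - 2) * C_02
Cofactor C_02 = -21
Want det = 0: 0 + (v - 2) * -21 = 0
  (v - 2) = 0 / -21 = 0
  v = 2 + (0) = 2

Answer: 2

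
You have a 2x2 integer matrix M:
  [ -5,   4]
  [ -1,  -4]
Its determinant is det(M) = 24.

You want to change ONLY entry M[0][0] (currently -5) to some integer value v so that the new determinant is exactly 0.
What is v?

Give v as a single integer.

det is linear in entry M[0][0]: det = old_det + (v - -5) * C_00
Cofactor C_00 = -4
Want det = 0: 24 + (v - -5) * -4 = 0
  (v - -5) = -24 / -4 = 6
  v = -5 + (6) = 1

Answer: 1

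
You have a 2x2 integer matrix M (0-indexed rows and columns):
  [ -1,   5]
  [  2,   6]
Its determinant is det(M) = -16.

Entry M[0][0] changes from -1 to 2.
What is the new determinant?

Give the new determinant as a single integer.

Answer: 2

Derivation:
det is linear in row 0: changing M[0][0] by delta changes det by delta * cofactor(0,0).
Cofactor C_00 = (-1)^(0+0) * minor(0,0) = 6
Entry delta = 2 - -1 = 3
Det delta = 3 * 6 = 18
New det = -16 + 18 = 2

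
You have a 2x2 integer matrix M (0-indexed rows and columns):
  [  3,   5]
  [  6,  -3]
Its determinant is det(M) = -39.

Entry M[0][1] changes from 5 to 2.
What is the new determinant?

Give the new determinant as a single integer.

det is linear in row 0: changing M[0][1] by delta changes det by delta * cofactor(0,1).
Cofactor C_01 = (-1)^(0+1) * minor(0,1) = -6
Entry delta = 2 - 5 = -3
Det delta = -3 * -6 = 18
New det = -39 + 18 = -21

Answer: -21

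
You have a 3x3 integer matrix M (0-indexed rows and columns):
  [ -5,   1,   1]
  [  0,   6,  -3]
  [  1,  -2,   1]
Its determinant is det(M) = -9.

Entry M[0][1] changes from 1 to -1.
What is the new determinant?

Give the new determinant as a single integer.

det is linear in row 0: changing M[0][1] by delta changes det by delta * cofactor(0,1).
Cofactor C_01 = (-1)^(0+1) * minor(0,1) = -3
Entry delta = -1 - 1 = -2
Det delta = -2 * -3 = 6
New det = -9 + 6 = -3

Answer: -3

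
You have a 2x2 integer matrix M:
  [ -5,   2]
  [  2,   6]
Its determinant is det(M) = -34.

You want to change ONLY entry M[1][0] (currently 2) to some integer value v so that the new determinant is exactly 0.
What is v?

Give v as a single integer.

Answer: -15

Derivation:
det is linear in entry M[1][0]: det = old_det + (v - 2) * C_10
Cofactor C_10 = -2
Want det = 0: -34 + (v - 2) * -2 = 0
  (v - 2) = 34 / -2 = -17
  v = 2 + (-17) = -15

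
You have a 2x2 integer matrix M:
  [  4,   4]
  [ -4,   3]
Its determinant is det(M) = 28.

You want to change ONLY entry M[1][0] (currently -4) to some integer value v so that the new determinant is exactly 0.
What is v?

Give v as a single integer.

det is linear in entry M[1][0]: det = old_det + (v - -4) * C_10
Cofactor C_10 = -4
Want det = 0: 28 + (v - -4) * -4 = 0
  (v - -4) = -28 / -4 = 7
  v = -4 + (7) = 3

Answer: 3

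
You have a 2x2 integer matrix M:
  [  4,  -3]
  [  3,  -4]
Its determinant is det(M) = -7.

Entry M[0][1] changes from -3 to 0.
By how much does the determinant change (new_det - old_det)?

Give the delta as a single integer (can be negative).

Answer: -9

Derivation:
Cofactor C_01 = -3
Entry delta = 0 - -3 = 3
Det delta = entry_delta * cofactor = 3 * -3 = -9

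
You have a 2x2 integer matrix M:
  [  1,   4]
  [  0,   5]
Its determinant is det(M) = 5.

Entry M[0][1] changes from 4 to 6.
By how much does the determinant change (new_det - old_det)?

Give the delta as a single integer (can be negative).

Answer: 0

Derivation:
Cofactor C_01 = 0
Entry delta = 6 - 4 = 2
Det delta = entry_delta * cofactor = 2 * 0 = 0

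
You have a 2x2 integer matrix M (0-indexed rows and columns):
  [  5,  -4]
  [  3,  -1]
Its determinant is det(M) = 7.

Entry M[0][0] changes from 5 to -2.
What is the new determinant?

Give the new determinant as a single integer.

det is linear in row 0: changing M[0][0] by delta changes det by delta * cofactor(0,0).
Cofactor C_00 = (-1)^(0+0) * minor(0,0) = -1
Entry delta = -2 - 5 = -7
Det delta = -7 * -1 = 7
New det = 7 + 7 = 14

Answer: 14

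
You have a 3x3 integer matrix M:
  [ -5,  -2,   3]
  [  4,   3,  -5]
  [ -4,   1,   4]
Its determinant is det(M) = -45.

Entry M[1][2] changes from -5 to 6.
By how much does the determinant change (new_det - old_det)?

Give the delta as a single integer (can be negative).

Answer: 143

Derivation:
Cofactor C_12 = 13
Entry delta = 6 - -5 = 11
Det delta = entry_delta * cofactor = 11 * 13 = 143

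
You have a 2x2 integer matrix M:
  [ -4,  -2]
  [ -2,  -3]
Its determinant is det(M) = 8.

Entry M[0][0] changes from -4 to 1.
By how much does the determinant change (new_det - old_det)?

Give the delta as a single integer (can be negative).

Answer: -15

Derivation:
Cofactor C_00 = -3
Entry delta = 1 - -4 = 5
Det delta = entry_delta * cofactor = 5 * -3 = -15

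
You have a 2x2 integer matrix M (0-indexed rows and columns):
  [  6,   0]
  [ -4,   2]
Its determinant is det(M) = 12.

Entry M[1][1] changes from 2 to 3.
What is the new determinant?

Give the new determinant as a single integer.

Answer: 18

Derivation:
det is linear in row 1: changing M[1][1] by delta changes det by delta * cofactor(1,1).
Cofactor C_11 = (-1)^(1+1) * minor(1,1) = 6
Entry delta = 3 - 2 = 1
Det delta = 1 * 6 = 6
New det = 12 + 6 = 18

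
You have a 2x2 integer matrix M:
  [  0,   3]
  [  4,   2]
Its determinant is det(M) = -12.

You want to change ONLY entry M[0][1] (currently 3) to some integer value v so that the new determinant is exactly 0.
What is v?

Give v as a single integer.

Answer: 0

Derivation:
det is linear in entry M[0][1]: det = old_det + (v - 3) * C_01
Cofactor C_01 = -4
Want det = 0: -12 + (v - 3) * -4 = 0
  (v - 3) = 12 / -4 = -3
  v = 3 + (-3) = 0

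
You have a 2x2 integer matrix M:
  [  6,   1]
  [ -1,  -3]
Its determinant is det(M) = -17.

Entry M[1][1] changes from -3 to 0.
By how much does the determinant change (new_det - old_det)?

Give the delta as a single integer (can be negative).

Answer: 18

Derivation:
Cofactor C_11 = 6
Entry delta = 0 - -3 = 3
Det delta = entry_delta * cofactor = 3 * 6 = 18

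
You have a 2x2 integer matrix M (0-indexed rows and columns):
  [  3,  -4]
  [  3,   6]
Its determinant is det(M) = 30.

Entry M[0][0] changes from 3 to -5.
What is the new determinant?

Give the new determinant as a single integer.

det is linear in row 0: changing M[0][0] by delta changes det by delta * cofactor(0,0).
Cofactor C_00 = (-1)^(0+0) * minor(0,0) = 6
Entry delta = -5 - 3 = -8
Det delta = -8 * 6 = -48
New det = 30 + -48 = -18

Answer: -18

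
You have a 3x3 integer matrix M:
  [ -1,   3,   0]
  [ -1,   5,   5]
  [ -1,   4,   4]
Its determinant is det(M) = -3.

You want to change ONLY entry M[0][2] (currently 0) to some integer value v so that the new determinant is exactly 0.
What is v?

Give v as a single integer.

Answer: 3

Derivation:
det is linear in entry M[0][2]: det = old_det + (v - 0) * C_02
Cofactor C_02 = 1
Want det = 0: -3 + (v - 0) * 1 = 0
  (v - 0) = 3 / 1 = 3
  v = 0 + (3) = 3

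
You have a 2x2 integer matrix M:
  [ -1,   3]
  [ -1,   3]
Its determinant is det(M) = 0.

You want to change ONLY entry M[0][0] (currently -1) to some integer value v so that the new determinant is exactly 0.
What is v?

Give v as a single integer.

Answer: -1

Derivation:
det is linear in entry M[0][0]: det = old_det + (v - -1) * C_00
Cofactor C_00 = 3
Want det = 0: 0 + (v - -1) * 3 = 0
  (v - -1) = 0 / 3 = 0
  v = -1 + (0) = -1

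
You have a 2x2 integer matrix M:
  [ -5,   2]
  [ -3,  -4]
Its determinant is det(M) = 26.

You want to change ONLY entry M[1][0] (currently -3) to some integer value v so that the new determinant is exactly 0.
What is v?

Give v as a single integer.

Answer: 10

Derivation:
det is linear in entry M[1][0]: det = old_det + (v - -3) * C_10
Cofactor C_10 = -2
Want det = 0: 26 + (v - -3) * -2 = 0
  (v - -3) = -26 / -2 = 13
  v = -3 + (13) = 10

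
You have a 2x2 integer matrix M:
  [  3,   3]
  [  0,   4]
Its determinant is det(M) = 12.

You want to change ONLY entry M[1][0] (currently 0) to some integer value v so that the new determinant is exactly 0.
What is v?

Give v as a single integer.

det is linear in entry M[1][0]: det = old_det + (v - 0) * C_10
Cofactor C_10 = -3
Want det = 0: 12 + (v - 0) * -3 = 0
  (v - 0) = -12 / -3 = 4
  v = 0 + (4) = 4

Answer: 4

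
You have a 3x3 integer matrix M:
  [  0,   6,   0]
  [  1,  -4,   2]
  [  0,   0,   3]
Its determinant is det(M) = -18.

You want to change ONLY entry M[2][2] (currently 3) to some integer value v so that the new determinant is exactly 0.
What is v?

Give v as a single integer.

Answer: 0

Derivation:
det is linear in entry M[2][2]: det = old_det + (v - 3) * C_22
Cofactor C_22 = -6
Want det = 0: -18 + (v - 3) * -6 = 0
  (v - 3) = 18 / -6 = -3
  v = 3 + (-3) = 0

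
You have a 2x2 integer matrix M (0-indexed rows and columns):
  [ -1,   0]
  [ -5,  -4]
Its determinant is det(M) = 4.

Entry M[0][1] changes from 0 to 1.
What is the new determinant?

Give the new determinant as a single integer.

Answer: 9

Derivation:
det is linear in row 0: changing M[0][1] by delta changes det by delta * cofactor(0,1).
Cofactor C_01 = (-1)^(0+1) * minor(0,1) = 5
Entry delta = 1 - 0 = 1
Det delta = 1 * 5 = 5
New det = 4 + 5 = 9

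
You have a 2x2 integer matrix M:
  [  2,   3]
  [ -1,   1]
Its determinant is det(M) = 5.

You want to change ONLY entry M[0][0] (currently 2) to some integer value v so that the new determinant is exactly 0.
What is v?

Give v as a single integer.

Answer: -3

Derivation:
det is linear in entry M[0][0]: det = old_det + (v - 2) * C_00
Cofactor C_00 = 1
Want det = 0: 5 + (v - 2) * 1 = 0
  (v - 2) = -5 / 1 = -5
  v = 2 + (-5) = -3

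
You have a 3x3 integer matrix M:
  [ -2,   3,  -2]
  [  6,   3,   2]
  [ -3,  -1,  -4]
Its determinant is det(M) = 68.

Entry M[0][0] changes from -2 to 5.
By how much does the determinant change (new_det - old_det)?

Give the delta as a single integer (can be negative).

Cofactor C_00 = -10
Entry delta = 5 - -2 = 7
Det delta = entry_delta * cofactor = 7 * -10 = -70

Answer: -70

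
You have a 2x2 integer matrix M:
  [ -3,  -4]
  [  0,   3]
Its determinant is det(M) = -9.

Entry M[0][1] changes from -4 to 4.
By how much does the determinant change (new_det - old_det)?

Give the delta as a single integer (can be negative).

Cofactor C_01 = 0
Entry delta = 4 - -4 = 8
Det delta = entry_delta * cofactor = 8 * 0 = 0

Answer: 0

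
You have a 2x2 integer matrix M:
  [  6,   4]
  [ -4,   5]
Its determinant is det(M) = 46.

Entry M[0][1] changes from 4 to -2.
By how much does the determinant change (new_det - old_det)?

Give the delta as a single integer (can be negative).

Cofactor C_01 = 4
Entry delta = -2 - 4 = -6
Det delta = entry_delta * cofactor = -6 * 4 = -24

Answer: -24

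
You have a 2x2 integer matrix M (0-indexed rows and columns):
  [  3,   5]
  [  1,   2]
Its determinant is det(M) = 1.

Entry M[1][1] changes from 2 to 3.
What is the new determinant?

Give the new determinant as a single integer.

Answer: 4

Derivation:
det is linear in row 1: changing M[1][1] by delta changes det by delta * cofactor(1,1).
Cofactor C_11 = (-1)^(1+1) * minor(1,1) = 3
Entry delta = 3 - 2 = 1
Det delta = 1 * 3 = 3
New det = 1 + 3 = 4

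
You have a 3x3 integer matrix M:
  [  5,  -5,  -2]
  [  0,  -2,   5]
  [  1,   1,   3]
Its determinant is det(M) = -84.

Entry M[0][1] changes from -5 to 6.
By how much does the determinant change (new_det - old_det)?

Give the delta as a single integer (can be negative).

Cofactor C_01 = 5
Entry delta = 6 - -5 = 11
Det delta = entry_delta * cofactor = 11 * 5 = 55

Answer: 55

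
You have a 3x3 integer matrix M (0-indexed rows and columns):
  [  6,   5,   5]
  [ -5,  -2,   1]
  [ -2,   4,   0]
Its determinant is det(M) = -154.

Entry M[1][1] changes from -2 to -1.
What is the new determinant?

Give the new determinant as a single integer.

Answer: -144

Derivation:
det is linear in row 1: changing M[1][1] by delta changes det by delta * cofactor(1,1).
Cofactor C_11 = (-1)^(1+1) * minor(1,1) = 10
Entry delta = -1 - -2 = 1
Det delta = 1 * 10 = 10
New det = -154 + 10 = -144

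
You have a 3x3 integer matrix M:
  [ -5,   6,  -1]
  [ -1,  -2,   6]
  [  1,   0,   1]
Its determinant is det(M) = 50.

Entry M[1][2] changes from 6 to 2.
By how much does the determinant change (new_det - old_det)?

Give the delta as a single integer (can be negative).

Cofactor C_12 = 6
Entry delta = 2 - 6 = -4
Det delta = entry_delta * cofactor = -4 * 6 = -24

Answer: -24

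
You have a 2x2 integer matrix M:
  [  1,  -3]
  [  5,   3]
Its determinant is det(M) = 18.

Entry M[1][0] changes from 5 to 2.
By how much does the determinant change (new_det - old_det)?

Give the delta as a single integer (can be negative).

Answer: -9

Derivation:
Cofactor C_10 = 3
Entry delta = 2 - 5 = -3
Det delta = entry_delta * cofactor = -3 * 3 = -9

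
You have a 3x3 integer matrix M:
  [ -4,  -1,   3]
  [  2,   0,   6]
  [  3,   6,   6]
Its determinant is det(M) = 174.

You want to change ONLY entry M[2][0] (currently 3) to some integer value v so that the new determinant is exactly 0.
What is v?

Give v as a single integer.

det is linear in entry M[2][0]: det = old_det + (v - 3) * C_20
Cofactor C_20 = -6
Want det = 0: 174 + (v - 3) * -6 = 0
  (v - 3) = -174 / -6 = 29
  v = 3 + (29) = 32

Answer: 32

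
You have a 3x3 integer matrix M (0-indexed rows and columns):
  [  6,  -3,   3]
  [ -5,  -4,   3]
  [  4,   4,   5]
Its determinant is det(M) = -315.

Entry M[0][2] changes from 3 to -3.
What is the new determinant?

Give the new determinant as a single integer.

Answer: -291

Derivation:
det is linear in row 0: changing M[0][2] by delta changes det by delta * cofactor(0,2).
Cofactor C_02 = (-1)^(0+2) * minor(0,2) = -4
Entry delta = -3 - 3 = -6
Det delta = -6 * -4 = 24
New det = -315 + 24 = -291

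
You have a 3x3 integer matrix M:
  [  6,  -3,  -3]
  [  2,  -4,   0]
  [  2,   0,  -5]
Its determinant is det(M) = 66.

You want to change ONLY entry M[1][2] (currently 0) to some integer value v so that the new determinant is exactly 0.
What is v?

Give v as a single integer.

det is linear in entry M[1][2]: det = old_det + (v - 0) * C_12
Cofactor C_12 = -6
Want det = 0: 66 + (v - 0) * -6 = 0
  (v - 0) = -66 / -6 = 11
  v = 0 + (11) = 11

Answer: 11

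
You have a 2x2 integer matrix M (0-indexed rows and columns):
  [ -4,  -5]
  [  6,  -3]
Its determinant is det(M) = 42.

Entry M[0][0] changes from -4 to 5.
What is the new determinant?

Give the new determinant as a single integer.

Answer: 15

Derivation:
det is linear in row 0: changing M[0][0] by delta changes det by delta * cofactor(0,0).
Cofactor C_00 = (-1)^(0+0) * minor(0,0) = -3
Entry delta = 5 - -4 = 9
Det delta = 9 * -3 = -27
New det = 42 + -27 = 15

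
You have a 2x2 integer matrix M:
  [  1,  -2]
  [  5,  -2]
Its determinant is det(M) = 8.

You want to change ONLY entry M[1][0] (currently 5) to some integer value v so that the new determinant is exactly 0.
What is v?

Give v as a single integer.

Answer: 1

Derivation:
det is linear in entry M[1][0]: det = old_det + (v - 5) * C_10
Cofactor C_10 = 2
Want det = 0: 8 + (v - 5) * 2 = 0
  (v - 5) = -8 / 2 = -4
  v = 5 + (-4) = 1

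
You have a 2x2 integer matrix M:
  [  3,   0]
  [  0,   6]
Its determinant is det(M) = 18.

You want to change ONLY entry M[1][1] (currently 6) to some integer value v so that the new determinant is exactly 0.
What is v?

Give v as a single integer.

Answer: 0

Derivation:
det is linear in entry M[1][1]: det = old_det + (v - 6) * C_11
Cofactor C_11 = 3
Want det = 0: 18 + (v - 6) * 3 = 0
  (v - 6) = -18 / 3 = -6
  v = 6 + (-6) = 0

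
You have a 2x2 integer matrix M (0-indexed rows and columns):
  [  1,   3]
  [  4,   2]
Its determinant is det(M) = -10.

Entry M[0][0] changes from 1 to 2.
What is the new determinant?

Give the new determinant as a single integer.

Answer: -8

Derivation:
det is linear in row 0: changing M[0][0] by delta changes det by delta * cofactor(0,0).
Cofactor C_00 = (-1)^(0+0) * minor(0,0) = 2
Entry delta = 2 - 1 = 1
Det delta = 1 * 2 = 2
New det = -10 + 2 = -8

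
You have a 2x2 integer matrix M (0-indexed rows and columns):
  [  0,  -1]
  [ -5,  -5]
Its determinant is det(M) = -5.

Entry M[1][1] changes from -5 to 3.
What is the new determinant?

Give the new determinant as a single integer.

det is linear in row 1: changing M[1][1] by delta changes det by delta * cofactor(1,1).
Cofactor C_11 = (-1)^(1+1) * minor(1,1) = 0
Entry delta = 3 - -5 = 8
Det delta = 8 * 0 = 0
New det = -5 + 0 = -5

Answer: -5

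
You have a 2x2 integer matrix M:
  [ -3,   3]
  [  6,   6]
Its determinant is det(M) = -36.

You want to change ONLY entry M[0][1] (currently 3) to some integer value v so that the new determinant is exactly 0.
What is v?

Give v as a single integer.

Answer: -3

Derivation:
det is linear in entry M[0][1]: det = old_det + (v - 3) * C_01
Cofactor C_01 = -6
Want det = 0: -36 + (v - 3) * -6 = 0
  (v - 3) = 36 / -6 = -6
  v = 3 + (-6) = -3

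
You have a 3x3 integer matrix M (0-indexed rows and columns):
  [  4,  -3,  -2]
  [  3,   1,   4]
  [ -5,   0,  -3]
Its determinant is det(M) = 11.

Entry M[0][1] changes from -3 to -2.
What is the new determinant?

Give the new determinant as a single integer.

det is linear in row 0: changing M[0][1] by delta changes det by delta * cofactor(0,1).
Cofactor C_01 = (-1)^(0+1) * minor(0,1) = -11
Entry delta = -2 - -3 = 1
Det delta = 1 * -11 = -11
New det = 11 + -11 = 0

Answer: 0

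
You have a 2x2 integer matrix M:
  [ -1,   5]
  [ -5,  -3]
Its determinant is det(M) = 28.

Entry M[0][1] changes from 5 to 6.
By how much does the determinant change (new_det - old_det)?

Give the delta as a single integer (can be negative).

Cofactor C_01 = 5
Entry delta = 6 - 5 = 1
Det delta = entry_delta * cofactor = 1 * 5 = 5

Answer: 5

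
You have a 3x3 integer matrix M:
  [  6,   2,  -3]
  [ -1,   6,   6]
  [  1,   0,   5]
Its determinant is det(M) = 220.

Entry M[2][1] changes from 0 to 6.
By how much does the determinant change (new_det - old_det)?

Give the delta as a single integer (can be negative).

Answer: -198

Derivation:
Cofactor C_21 = -33
Entry delta = 6 - 0 = 6
Det delta = entry_delta * cofactor = 6 * -33 = -198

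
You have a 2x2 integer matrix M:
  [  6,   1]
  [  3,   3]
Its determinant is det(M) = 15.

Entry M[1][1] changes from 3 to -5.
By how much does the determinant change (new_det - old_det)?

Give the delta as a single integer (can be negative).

Cofactor C_11 = 6
Entry delta = -5 - 3 = -8
Det delta = entry_delta * cofactor = -8 * 6 = -48

Answer: -48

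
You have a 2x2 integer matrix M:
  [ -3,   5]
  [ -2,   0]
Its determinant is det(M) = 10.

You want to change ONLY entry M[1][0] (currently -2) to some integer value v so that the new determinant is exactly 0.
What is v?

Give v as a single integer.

det is linear in entry M[1][0]: det = old_det + (v - -2) * C_10
Cofactor C_10 = -5
Want det = 0: 10 + (v - -2) * -5 = 0
  (v - -2) = -10 / -5 = 2
  v = -2 + (2) = 0

Answer: 0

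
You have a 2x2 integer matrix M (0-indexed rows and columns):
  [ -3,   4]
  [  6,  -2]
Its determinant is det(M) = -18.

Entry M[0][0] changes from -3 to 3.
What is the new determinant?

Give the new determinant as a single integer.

Answer: -30

Derivation:
det is linear in row 0: changing M[0][0] by delta changes det by delta * cofactor(0,0).
Cofactor C_00 = (-1)^(0+0) * minor(0,0) = -2
Entry delta = 3 - -3 = 6
Det delta = 6 * -2 = -12
New det = -18 + -12 = -30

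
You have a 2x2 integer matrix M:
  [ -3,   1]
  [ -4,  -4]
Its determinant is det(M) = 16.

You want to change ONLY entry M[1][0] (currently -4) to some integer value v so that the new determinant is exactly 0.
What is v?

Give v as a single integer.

det is linear in entry M[1][0]: det = old_det + (v - -4) * C_10
Cofactor C_10 = -1
Want det = 0: 16 + (v - -4) * -1 = 0
  (v - -4) = -16 / -1 = 16
  v = -4 + (16) = 12

Answer: 12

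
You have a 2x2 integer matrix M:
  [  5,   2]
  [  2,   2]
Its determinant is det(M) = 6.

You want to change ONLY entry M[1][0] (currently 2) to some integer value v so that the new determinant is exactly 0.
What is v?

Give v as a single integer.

Answer: 5

Derivation:
det is linear in entry M[1][0]: det = old_det + (v - 2) * C_10
Cofactor C_10 = -2
Want det = 0: 6 + (v - 2) * -2 = 0
  (v - 2) = -6 / -2 = 3
  v = 2 + (3) = 5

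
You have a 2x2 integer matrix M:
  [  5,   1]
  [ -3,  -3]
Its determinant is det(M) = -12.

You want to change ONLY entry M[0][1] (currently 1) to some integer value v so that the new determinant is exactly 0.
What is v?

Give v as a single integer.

det is linear in entry M[0][1]: det = old_det + (v - 1) * C_01
Cofactor C_01 = 3
Want det = 0: -12 + (v - 1) * 3 = 0
  (v - 1) = 12 / 3 = 4
  v = 1 + (4) = 5

Answer: 5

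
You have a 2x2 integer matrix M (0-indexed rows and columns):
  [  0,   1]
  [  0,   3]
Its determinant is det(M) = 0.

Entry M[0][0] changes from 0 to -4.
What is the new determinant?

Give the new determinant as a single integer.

det is linear in row 0: changing M[0][0] by delta changes det by delta * cofactor(0,0).
Cofactor C_00 = (-1)^(0+0) * minor(0,0) = 3
Entry delta = -4 - 0 = -4
Det delta = -4 * 3 = -12
New det = 0 + -12 = -12

Answer: -12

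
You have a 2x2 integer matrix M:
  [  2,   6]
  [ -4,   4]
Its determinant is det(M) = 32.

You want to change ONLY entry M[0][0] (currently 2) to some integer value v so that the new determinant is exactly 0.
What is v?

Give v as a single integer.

det is linear in entry M[0][0]: det = old_det + (v - 2) * C_00
Cofactor C_00 = 4
Want det = 0: 32 + (v - 2) * 4 = 0
  (v - 2) = -32 / 4 = -8
  v = 2 + (-8) = -6

Answer: -6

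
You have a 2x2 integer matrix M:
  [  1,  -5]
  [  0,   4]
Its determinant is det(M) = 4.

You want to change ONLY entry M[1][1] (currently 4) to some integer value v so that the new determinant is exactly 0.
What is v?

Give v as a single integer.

Answer: 0

Derivation:
det is linear in entry M[1][1]: det = old_det + (v - 4) * C_11
Cofactor C_11 = 1
Want det = 0: 4 + (v - 4) * 1 = 0
  (v - 4) = -4 / 1 = -4
  v = 4 + (-4) = 0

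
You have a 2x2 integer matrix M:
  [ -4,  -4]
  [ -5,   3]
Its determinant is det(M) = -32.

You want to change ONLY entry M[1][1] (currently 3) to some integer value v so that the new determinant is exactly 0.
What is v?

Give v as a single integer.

Answer: -5

Derivation:
det is linear in entry M[1][1]: det = old_det + (v - 3) * C_11
Cofactor C_11 = -4
Want det = 0: -32 + (v - 3) * -4 = 0
  (v - 3) = 32 / -4 = -8
  v = 3 + (-8) = -5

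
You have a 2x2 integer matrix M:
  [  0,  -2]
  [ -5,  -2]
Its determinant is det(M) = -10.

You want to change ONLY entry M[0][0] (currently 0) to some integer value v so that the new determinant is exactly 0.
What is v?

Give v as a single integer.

det is linear in entry M[0][0]: det = old_det + (v - 0) * C_00
Cofactor C_00 = -2
Want det = 0: -10 + (v - 0) * -2 = 0
  (v - 0) = 10 / -2 = -5
  v = 0 + (-5) = -5

Answer: -5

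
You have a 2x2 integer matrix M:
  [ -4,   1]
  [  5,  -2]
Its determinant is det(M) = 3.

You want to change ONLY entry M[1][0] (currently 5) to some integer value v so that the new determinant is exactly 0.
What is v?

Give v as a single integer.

Answer: 8

Derivation:
det is linear in entry M[1][0]: det = old_det + (v - 5) * C_10
Cofactor C_10 = -1
Want det = 0: 3 + (v - 5) * -1 = 0
  (v - 5) = -3 / -1 = 3
  v = 5 + (3) = 8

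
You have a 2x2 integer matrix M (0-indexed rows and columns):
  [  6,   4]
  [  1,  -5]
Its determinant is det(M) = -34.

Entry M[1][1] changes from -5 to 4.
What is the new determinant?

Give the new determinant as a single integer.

Answer: 20

Derivation:
det is linear in row 1: changing M[1][1] by delta changes det by delta * cofactor(1,1).
Cofactor C_11 = (-1)^(1+1) * minor(1,1) = 6
Entry delta = 4 - -5 = 9
Det delta = 9 * 6 = 54
New det = -34 + 54 = 20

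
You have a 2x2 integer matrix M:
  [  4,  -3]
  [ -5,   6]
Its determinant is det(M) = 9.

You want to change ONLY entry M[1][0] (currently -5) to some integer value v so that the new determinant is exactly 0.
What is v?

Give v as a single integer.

Answer: -8

Derivation:
det is linear in entry M[1][0]: det = old_det + (v - -5) * C_10
Cofactor C_10 = 3
Want det = 0: 9 + (v - -5) * 3 = 0
  (v - -5) = -9 / 3 = -3
  v = -5 + (-3) = -8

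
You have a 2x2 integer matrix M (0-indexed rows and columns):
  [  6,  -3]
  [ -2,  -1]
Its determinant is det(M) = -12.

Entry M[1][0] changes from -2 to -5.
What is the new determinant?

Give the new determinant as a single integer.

det is linear in row 1: changing M[1][0] by delta changes det by delta * cofactor(1,0).
Cofactor C_10 = (-1)^(1+0) * minor(1,0) = 3
Entry delta = -5 - -2 = -3
Det delta = -3 * 3 = -9
New det = -12 + -9 = -21

Answer: -21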